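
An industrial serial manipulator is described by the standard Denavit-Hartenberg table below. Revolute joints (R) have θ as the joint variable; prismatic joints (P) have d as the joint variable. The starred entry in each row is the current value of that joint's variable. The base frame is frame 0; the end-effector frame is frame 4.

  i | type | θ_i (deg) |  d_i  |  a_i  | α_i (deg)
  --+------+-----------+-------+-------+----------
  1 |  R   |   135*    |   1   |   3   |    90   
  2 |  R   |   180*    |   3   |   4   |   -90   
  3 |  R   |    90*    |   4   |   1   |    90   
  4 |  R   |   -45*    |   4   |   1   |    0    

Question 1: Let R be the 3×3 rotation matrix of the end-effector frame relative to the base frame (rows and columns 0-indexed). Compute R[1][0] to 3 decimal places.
-0.500

End-effector x-axis (col 0 of R) = (-0.5000,-0.5000,0.7071)
R[1][0] = -0.5000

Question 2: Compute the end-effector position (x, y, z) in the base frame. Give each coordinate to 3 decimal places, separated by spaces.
4.450 -2.621 -2.293

after link 1: o_1 = (-2.1213, 2.1213, 1.0000)
after link 2: o_2 = (2.8284, 1.4142, 1.0000)
after link 3: o_3 = (2.1213, 0.7071, -3.0000)
after link 4: o_4 = (4.4497, -2.6213, -2.2929)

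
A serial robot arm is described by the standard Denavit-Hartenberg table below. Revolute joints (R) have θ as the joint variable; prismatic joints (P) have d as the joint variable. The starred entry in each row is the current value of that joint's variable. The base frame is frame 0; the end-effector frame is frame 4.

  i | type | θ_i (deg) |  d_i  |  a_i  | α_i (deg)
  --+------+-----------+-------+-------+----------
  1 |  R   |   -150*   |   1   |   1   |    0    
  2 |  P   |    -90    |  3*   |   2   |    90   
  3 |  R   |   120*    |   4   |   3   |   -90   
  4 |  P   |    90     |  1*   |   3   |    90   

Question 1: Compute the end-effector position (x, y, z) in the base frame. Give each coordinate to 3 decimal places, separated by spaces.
after link 1: o_1 = (-0.8660, -0.5000, 1.0000)
after link 2: o_2 = (-1.8660, 1.2321, 4.0000)
after link 3: o_3 = (2.3481, 1.9330, 6.5981)
after link 4: o_4 = (0.1830, -0.3170, 6.0981)

0.183 -0.317 6.098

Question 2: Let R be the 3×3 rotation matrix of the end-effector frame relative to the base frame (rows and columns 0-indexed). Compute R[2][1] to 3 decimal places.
End-effector y-axis (col 1 of R) = (0.4330,-0.7500,-0.5000)
R[2][1] = -0.5000

-0.500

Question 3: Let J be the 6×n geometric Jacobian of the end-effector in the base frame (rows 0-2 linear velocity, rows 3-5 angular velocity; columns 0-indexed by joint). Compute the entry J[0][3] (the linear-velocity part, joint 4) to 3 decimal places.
prismatic axis z_3 = (0.4330,-0.7500,-0.5000)
J_v[:, 3] = z_3; J_ω[:, 3] = (0,0,0)
entry J[0][3] = 0.4330

0.433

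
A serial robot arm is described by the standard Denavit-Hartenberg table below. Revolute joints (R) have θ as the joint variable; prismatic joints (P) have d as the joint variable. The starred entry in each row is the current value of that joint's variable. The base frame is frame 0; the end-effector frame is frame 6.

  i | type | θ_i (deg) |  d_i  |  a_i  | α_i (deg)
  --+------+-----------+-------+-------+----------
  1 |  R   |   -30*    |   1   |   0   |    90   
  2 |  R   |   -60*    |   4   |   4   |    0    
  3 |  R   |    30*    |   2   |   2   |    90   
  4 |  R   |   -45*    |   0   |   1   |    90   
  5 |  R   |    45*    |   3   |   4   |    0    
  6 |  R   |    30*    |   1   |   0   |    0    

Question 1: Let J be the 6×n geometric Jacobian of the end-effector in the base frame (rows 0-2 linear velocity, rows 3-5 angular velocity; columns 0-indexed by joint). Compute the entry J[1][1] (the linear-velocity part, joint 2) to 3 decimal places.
-3.426

axis z_1 = (-0.5000,-0.8660,0.0000); lever o_n−o_1 = (1.6841,-1.5086,-6.8529)
cross product → J_v[:, 1] = (5.9348,-3.4265,2.2128)
J_ω[:, 1] = z_1
entry J[1][1] = -3.4265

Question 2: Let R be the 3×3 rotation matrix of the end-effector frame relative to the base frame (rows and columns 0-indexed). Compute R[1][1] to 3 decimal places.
-0.231

End-effector y-axis (col 1 of R) = (-0.9658,-0.2310,0.1174)
R[1][1] = -0.2310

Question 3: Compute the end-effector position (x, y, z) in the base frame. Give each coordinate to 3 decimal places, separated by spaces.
after link 1: o_1 = (0.0000, 0.0000, 1.0000)
after link 2: o_2 = (-0.2679, -4.4641, -2.4641)
after link 3: o_3 = (0.2321, -7.0622, -3.4641)
after link 4: o_4 = (1.1159, -6.7560, -3.8177)
after link 5: o_5 = (1.8609, -2.4272, -6.2065)
after link 6: o_6 = (1.6841, -1.5086, -5.8529)

1.684 -1.509 -5.853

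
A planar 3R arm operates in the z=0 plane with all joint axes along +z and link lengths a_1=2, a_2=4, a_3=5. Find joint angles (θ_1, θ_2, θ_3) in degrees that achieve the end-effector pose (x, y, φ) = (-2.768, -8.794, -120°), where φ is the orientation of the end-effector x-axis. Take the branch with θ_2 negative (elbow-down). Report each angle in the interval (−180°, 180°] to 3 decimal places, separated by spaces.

wrist centre = target − a_3·(cos φ, sin φ) = (-0.2680, -4.4639)
cos θ_2 = (19.9980−2²−4²)/(2·2·4) = -0.0001; θ_2 = -90.0072° (elbow-down)
β = atan2(-4.4639,-0.2680) = -93.4358°; ψ = atan2(-4.0000,1.9995) = -63.4407°
θ_1 = β − ψ = -29.9951°
θ_3 = φ − θ_1 − θ_2 = 0.0023° (wrapped to (-180°,180°])

-29.995 -90.007 0.002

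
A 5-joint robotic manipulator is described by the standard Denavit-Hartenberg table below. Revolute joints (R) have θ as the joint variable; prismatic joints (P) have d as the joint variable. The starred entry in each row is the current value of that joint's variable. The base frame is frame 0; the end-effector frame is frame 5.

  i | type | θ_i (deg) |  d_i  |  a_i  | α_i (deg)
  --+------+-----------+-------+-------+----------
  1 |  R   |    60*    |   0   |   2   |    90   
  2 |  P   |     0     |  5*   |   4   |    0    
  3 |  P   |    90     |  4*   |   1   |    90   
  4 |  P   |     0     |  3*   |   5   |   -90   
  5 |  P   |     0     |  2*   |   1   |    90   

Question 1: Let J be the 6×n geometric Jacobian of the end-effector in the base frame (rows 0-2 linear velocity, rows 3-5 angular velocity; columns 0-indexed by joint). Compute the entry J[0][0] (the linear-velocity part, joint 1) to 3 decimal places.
axis z_0 = ẑ; lever o_n−o_0 = (14.0263,2.2942,7.0000)
cross product → J_v[:, 0] = (-2.2942,14.0263,0.0000)
J_ω[:, 0] = z_0
entry J[0][0] = -2.2942

-2.294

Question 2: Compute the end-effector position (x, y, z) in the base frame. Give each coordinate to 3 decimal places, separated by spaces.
14.026 2.294 7.000

after link 1: o_1 = (1.0000, 1.7321, 0.0000)
after link 2: o_2 = (7.3301, 2.6962, 0.0000)
after link 3: o_3 = (10.7942, 0.6962, 1.0000)
after link 4: o_4 = (12.2942, 3.2942, 6.0000)
after link 5: o_5 = (14.0263, 2.2942, 7.0000)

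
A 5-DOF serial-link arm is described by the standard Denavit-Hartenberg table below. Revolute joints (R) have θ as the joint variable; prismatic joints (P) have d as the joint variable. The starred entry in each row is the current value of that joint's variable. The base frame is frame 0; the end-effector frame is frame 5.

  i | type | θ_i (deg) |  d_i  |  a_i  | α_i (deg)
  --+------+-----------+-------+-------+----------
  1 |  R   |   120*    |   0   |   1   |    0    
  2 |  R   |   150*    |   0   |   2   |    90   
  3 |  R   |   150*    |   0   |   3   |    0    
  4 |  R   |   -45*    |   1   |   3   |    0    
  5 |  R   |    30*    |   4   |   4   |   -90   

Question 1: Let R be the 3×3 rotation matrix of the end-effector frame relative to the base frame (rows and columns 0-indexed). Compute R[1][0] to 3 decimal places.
0.707

End-effector x-axis (col 0 of R) = (0.0000,0.7071,0.7071)
R[1][0] = 0.7071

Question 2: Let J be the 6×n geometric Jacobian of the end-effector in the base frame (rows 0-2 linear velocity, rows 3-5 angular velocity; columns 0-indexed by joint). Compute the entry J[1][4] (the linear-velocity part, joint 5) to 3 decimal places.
axis z_4 = (-1.0000,0.0000,0.0000); lever o_n−o_4 = (-4.0000,2.8284,2.8284)
cross product → J_v[:, 4] = (0.0000,2.8284,-2.8284)
J_ω[:, 4] = z_4
entry J[1][4] = 2.8284

2.828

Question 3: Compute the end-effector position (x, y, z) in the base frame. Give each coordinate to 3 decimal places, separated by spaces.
after link 1: o_1 = (-0.5000, 0.8660, 0.0000)
after link 2: o_2 = (-0.5000, -1.1340, 0.0000)
after link 3: o_3 = (-0.5000, 1.4641, 1.5000)
after link 4: o_4 = (-1.5000, 2.2406, 4.3978)
after link 5: o_5 = (-5.5000, 5.0690, 7.2262)

-5.500 5.069 7.226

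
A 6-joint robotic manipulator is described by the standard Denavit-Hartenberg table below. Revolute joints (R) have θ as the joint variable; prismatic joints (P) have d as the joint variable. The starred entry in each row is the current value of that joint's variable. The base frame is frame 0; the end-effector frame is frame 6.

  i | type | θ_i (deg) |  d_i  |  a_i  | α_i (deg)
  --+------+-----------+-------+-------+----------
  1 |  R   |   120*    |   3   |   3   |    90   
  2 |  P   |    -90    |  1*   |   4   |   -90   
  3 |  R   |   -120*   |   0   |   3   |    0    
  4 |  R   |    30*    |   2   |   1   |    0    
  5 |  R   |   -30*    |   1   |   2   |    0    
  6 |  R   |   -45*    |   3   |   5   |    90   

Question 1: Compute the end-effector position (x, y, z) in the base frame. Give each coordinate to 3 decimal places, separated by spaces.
2.103 11.606 6.330

after link 1: o_1 = (-1.5000, 2.5981, 3.0000)
after link 2: o_2 = (-0.6340, 3.0981, -1.0000)
after link 3: o_3 = (1.6160, 4.3971, 0.5000)
after link 4: o_4 = (1.4821, 6.6292, 0.5000)
after link 5: o_5 = (2.4821, 8.3612, 1.5000)
after link 6: o_6 = (2.1028, 11.6063, 6.3296)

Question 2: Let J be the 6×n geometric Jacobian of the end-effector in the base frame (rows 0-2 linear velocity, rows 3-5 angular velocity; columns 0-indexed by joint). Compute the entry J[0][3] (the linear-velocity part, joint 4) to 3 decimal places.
axis z_3 = (-0.5000,0.8660,0.0000); lever o_n−o_3 = (0.4867,7.2092,5.8296)
cross product → J_v[:, 3] = (5.0486,2.9148,-4.0261)
J_ω[:, 3] = z_3
entry J[0][3] = 5.0486

5.049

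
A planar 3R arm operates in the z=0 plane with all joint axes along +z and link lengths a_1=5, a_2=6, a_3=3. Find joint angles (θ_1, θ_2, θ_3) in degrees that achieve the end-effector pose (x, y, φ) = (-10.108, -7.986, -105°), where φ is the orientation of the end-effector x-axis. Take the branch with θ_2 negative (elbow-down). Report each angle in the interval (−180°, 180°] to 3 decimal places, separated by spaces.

-135.009 -29.988 59.997

wrist centre = target − a_3·(cos φ, sin φ) = (-9.3315, -5.0882)
cos θ_2 = (112.9677−5²−6²)/(2·5·6) = 0.8661; θ_2 = -29.9882° (elbow-down)
β = atan2(-5.0882,-9.3315) = -151.3976°; ψ = atan2(-2.9989,10.1968) = -16.3889°
θ_1 = β − ψ = -135.0087°
θ_3 = φ − θ_1 − θ_2 = 59.9969° (wrapped to (-180°,180°])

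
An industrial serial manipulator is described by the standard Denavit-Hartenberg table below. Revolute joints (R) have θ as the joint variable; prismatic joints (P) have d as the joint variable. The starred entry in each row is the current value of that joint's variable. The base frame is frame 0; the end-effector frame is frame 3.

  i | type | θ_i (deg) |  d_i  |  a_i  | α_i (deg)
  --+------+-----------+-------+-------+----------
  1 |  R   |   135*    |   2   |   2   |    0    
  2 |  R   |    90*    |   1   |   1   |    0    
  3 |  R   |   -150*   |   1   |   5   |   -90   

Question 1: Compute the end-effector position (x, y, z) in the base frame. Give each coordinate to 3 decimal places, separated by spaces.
after link 1: o_1 = (-1.4142, 1.4142, 2.0000)
after link 2: o_2 = (-2.1213, 0.7071, 3.0000)
after link 3: o_3 = (-0.8272, 5.5367, 4.0000)

-0.827 5.537 4.000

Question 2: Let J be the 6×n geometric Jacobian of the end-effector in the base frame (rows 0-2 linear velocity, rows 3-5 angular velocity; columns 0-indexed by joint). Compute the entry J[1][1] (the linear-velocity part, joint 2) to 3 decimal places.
axis z_1 = (0.0000,0.0000,1.0000); lever o_n−o_1 = (0.5870,4.1225,2.0000)
cross product → J_v[:, 1] = (-4.1225,0.5870,0.0000)
J_ω[:, 1] = z_1
entry J[1][1] = 0.5870

0.587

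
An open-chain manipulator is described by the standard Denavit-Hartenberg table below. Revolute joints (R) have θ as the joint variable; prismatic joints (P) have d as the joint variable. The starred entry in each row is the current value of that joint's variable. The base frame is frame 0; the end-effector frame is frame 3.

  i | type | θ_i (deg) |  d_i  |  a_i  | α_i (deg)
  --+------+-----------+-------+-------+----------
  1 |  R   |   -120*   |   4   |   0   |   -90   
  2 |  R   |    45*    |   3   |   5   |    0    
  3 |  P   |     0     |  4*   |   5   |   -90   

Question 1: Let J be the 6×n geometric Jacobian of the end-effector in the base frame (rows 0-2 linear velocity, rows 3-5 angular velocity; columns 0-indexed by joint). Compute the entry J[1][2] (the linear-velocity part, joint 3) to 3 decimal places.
-0.500

prismatic axis z_2 = (0.8660,-0.5000,0.0000)
J_v[:, 2] = z_2; J_ω[:, 2] = (0,0,0)
entry J[1][2] = -0.5000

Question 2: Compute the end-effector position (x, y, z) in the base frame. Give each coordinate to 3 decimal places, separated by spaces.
after link 1: o_1 = (0.0000, 0.0000, 4.0000)
after link 2: o_2 = (0.8303, -4.5619, 0.4645)
after link 3: o_3 = (2.5266, -9.6237, -3.0711)

2.527 -9.624 -3.071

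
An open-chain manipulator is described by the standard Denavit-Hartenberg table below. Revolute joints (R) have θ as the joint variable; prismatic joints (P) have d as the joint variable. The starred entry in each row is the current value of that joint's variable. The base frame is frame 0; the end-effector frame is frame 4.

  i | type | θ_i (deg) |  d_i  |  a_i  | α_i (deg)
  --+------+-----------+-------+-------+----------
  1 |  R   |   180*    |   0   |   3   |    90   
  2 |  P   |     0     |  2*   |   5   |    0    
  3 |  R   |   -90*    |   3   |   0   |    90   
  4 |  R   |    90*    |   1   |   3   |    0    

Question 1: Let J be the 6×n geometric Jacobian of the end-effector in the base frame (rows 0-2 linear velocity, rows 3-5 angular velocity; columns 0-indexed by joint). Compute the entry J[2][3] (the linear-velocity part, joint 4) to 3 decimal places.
3.000

axis z_3 = (1.0000,-0.0000,-0.0000); lever o_n−o_3 = (1.0000,3.0000,-0.0000)
cross product → J_v[:, 3] = (0.0000,0.0000,3.0000)
J_ω[:, 3] = z_3
entry J[2][3] = 3.0000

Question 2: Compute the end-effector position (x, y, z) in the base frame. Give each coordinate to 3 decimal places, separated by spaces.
-7.000 8.000 0.000

after link 1: o_1 = (-3.0000, 0.0000, 0.0000)
after link 2: o_2 = (-8.0000, 2.0000, 0.0000)
after link 3: o_3 = (-8.0000, 5.0000, 0.0000)
after link 4: o_4 = (-7.0000, 8.0000, 0.0000)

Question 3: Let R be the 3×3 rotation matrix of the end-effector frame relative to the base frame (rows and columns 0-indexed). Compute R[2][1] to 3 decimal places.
End-effector y-axis (col 1 of R) = (0.0000,-0.0000,1.0000)
R[2][1] = 1.0000

1.000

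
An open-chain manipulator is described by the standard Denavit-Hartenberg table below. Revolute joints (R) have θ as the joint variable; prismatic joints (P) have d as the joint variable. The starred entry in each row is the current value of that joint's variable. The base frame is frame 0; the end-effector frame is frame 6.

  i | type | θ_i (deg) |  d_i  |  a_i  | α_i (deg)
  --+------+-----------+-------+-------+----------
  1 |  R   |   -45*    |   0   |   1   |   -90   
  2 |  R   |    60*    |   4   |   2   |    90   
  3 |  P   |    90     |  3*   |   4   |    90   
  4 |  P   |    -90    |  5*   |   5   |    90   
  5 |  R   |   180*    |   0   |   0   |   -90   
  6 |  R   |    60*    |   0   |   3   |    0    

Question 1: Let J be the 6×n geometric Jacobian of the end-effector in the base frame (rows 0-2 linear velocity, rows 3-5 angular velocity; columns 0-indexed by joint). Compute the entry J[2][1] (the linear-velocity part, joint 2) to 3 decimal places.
axis z_1 = (0.7071,0.7071,0.0000); lever o_n−o_1 = (9.6627,5.3253,-6.3122)
cross product → J_v[:, 1] = (-4.4634,4.4634,-3.0670)
J_ω[:, 1] = z_1
entry J[2][1] = -3.0670

-3.067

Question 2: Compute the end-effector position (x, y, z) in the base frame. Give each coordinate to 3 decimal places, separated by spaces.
10.370 4.618 -6.312

after link 1: o_1 = (0.7071, -0.7071, 0.0000)
after link 2: o_2 = (4.2426, 1.4142, -1.7321)
after link 3: o_3 = (8.9082, 2.4055, -0.2321)
after link 4: o_4 = (7.6141, 3.6996, -7.0622)
after link 5: o_5 = (7.6141, 3.6996, -7.0622)
after link 6: o_6 = (10.3698, 4.6182, -6.3122)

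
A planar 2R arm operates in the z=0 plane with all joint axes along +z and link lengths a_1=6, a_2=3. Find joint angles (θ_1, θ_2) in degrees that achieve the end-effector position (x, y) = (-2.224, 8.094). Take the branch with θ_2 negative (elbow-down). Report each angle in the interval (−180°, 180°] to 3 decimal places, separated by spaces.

cos θ_2 = (70.4590−6²−3²)/(2·6·3) = 0.7072; θ_2 = -44.9929° (elbow-down)
β = atan2(8.0940,-2.2240) = 105.3641°; ψ = atan2(-2.1211,8.1216) = -14.6366°
θ_1 = β − ψ = 120.0007°

120.001 -44.993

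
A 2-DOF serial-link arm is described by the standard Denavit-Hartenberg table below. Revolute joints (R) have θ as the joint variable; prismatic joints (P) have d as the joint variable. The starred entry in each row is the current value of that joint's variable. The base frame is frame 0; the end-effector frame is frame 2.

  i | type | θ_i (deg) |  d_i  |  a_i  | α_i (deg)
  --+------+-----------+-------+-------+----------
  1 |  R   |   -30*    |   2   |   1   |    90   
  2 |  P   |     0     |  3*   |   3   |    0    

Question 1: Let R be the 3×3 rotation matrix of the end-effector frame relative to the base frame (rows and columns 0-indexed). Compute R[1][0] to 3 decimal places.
End-effector x-axis (col 0 of R) = (0.8660,-0.5000,0.0000)
R[1][0] = -0.5000

-0.500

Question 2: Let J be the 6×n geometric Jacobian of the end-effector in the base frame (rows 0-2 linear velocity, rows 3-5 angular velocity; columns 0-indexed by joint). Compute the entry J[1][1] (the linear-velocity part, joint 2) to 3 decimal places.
prismatic axis z_1 = (-0.5000,-0.8660,0.0000)
J_v[:, 1] = z_1; J_ω[:, 1] = (0,0,0)
entry J[1][1] = -0.8660

-0.866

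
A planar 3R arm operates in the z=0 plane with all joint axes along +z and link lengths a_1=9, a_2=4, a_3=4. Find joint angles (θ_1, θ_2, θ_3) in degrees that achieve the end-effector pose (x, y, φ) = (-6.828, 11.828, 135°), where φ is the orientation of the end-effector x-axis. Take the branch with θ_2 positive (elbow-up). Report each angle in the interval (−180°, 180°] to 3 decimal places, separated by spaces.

wrist centre = target − a_3·(cos φ, sin φ) = (-3.9996, 8.9996)
cos θ_2 = (96.9889−9²−4²)/(2·9·4) = -0.0002; θ_2 = 90.0088° (elbow-up)
β = atan2(8.9996,-3.9996) = 113.9612°; ψ = atan2(4.0000,8.9994) = 23.9639°
θ_1 = β − ψ = 89.9973°
θ_3 = φ − θ_1 − θ_2 = -45.0061° (wrapped to (-180°,180°])

89.997 90.009 -45.006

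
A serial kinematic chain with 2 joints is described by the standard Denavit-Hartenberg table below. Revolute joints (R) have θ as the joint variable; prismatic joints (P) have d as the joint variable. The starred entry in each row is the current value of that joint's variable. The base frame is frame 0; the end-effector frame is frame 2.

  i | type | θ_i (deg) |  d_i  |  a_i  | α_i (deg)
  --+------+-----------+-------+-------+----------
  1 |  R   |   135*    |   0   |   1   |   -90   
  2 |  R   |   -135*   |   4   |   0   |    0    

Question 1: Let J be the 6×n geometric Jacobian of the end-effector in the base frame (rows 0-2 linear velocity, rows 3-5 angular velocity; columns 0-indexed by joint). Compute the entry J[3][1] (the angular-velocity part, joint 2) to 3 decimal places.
-0.707

axis z_1 = (-0.7071,-0.7071,0.0000); lever o_n−o_1 = (-2.8284,-2.8284,0.0000)
cross product → J_v[:, 1] = (0.0000,0.0000,0.0000)
J_ω[:, 1] = z_1
entry J[3][1] = -0.7071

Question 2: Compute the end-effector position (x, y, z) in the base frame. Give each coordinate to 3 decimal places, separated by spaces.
after link 1: o_1 = (-0.7071, 0.7071, 0.0000)
after link 2: o_2 = (-3.5355, -2.1213, 0.0000)

-3.536 -2.121 0.000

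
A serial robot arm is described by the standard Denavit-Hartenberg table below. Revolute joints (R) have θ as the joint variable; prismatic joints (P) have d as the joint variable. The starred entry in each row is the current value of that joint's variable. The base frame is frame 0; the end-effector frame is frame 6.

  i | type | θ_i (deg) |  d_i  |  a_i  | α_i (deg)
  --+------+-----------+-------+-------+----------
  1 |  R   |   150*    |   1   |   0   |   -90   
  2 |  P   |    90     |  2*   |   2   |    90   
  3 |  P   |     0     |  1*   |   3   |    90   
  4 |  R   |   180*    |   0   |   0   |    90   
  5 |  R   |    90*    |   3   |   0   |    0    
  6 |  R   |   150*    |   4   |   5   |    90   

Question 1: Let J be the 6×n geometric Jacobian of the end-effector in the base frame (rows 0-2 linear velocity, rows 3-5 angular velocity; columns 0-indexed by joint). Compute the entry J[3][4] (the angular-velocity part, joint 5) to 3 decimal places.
axis z_4 = (-0.8660,0.5000,-0.0000); lever o_n−o_4 = (-8.2272,-0.2500,-2.5000)
cross product → J_v[:, 4] = (-1.2500,-2.1651,4.3301)
J_ω[:, 4] = z_4
entry J[3][4] = -0.8660

-0.866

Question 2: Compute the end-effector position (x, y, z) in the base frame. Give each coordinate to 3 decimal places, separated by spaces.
after link 1: o_1 = (0.0000, 0.0000, 1.0000)
after link 2: o_2 = (-1.0000, -1.7321, -1.0000)
after link 3: o_3 = (-1.8660, -1.2321, -4.0000)
after link 4: o_4 = (-1.8660, -1.2321, -4.0000)
after link 5: o_5 = (-4.4641, 0.2679, -4.0000)
after link 6: o_6 = (-10.0933, -1.4821, -6.5000)

-10.093 -1.482 -6.500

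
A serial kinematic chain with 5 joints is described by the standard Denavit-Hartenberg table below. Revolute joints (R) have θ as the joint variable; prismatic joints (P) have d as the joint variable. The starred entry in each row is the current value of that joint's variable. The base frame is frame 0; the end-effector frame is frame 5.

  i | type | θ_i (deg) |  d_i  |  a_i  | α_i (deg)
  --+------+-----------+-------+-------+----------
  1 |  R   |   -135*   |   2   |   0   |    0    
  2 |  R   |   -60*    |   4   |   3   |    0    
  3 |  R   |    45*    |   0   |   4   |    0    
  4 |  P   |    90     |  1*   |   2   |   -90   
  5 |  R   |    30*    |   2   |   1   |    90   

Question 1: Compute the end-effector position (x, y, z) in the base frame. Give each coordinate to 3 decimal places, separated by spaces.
-3.197 -2.706 6.500

after link 1: o_1 = (0.0000, 0.0000, 2.0000)
after link 2: o_2 = (-2.8978, 0.7765, 6.0000)
after link 3: o_3 = (-6.3619, -1.2235, 6.0000)
after link 4: o_4 = (-5.3619, -2.9556, 7.0000)
after link 5: o_5 = (-3.1968, -2.7056, 6.5000)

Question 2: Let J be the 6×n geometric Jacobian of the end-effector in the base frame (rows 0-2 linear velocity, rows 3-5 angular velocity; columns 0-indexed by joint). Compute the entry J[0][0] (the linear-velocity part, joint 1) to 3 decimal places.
2.706

axis z_0 = ẑ; lever o_n−o_0 = (-3.1968,-2.7056,6.5000)
cross product → J_v[:, 0] = (2.7056,-3.1968,0.0000)
J_ω[:, 0] = z_0
entry J[0][0] = 2.7056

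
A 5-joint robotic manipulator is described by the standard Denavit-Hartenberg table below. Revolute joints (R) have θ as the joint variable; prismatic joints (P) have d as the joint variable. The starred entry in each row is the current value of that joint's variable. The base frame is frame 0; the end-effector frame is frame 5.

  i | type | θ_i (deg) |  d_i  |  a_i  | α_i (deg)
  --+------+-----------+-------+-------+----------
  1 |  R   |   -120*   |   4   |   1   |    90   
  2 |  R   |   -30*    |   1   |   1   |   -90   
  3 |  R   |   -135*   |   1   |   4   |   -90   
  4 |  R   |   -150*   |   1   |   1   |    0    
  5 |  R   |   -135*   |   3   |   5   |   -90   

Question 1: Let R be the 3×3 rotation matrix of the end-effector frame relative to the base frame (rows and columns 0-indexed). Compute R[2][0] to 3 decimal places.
End-effector x-axis (col 0 of R) = (0.1622,0.6470,-0.7450)
R[2][0] = -0.7450

-0.745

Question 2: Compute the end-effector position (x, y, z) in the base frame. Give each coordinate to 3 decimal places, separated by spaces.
after link 1: o_1 = (-0.5000, -0.8660, 4.0000)
after link 2: o_2 = (-1.7990, -1.1160, 3.5000)
after link 3: o_3 = (-3.2738, 1.9865, 5.7802)
after link 4: o_4 = (-4.0522, 0.8277, 5.5535)
after link 5: o_5 = (-5.9967, 3.5325, 0.7678)

-5.997 3.533 0.768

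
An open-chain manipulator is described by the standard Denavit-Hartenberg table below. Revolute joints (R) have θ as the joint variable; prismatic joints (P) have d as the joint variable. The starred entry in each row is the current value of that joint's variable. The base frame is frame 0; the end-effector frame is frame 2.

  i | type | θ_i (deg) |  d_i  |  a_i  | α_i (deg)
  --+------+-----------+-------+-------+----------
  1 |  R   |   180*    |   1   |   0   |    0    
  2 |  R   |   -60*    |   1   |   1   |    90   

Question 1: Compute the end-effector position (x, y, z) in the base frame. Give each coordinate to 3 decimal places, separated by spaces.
-0.500 0.866 2.000

after link 1: o_1 = (0.0000, 0.0000, 1.0000)
after link 2: o_2 = (-0.5000, 0.8660, 2.0000)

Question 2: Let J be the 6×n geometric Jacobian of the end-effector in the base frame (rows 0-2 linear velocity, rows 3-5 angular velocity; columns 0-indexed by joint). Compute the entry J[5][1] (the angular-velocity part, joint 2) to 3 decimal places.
axis z_1 = (0.0000,0.0000,1.0000); lever o_n−o_1 = (-0.5000,0.8660,1.0000)
cross product → J_v[:, 1] = (-0.8660,-0.5000,0.0000)
J_ω[:, 1] = z_1
entry J[5][1] = 1.0000

1.000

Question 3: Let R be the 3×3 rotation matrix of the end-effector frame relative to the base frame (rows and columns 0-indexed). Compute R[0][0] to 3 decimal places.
-0.500

End-effector x-axis (col 0 of R) = (-0.5000,0.8660,0.0000)
R[0][0] = -0.5000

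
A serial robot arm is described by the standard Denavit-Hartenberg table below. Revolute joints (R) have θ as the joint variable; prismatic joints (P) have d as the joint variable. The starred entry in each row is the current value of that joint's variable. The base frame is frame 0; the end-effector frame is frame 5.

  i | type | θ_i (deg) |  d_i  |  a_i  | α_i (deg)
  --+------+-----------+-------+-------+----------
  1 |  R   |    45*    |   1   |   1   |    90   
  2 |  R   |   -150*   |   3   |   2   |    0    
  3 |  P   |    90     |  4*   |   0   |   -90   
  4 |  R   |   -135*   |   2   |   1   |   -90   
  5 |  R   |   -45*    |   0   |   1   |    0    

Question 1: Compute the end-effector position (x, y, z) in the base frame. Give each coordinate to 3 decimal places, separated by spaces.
6.517 -5.090 2.399

after link 1: o_1 = (0.7071, 0.7071, 1.0000)
after link 2: o_2 = (1.6037, -2.6390, 0.0000)
after link 3: o_3 = (4.4321, -5.4674, 0.0000)
after link 4: o_4 = (5.9069, -4.9926, 1.6124)
after link 5: o_5 = (6.5166, -5.0900, 2.3989)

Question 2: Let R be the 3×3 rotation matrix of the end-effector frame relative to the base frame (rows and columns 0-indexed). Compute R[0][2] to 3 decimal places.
End-effector z-axis (col 2 of R) = (0.7500,-0.2500,-0.6124)
R[0][2] = 0.7500

0.750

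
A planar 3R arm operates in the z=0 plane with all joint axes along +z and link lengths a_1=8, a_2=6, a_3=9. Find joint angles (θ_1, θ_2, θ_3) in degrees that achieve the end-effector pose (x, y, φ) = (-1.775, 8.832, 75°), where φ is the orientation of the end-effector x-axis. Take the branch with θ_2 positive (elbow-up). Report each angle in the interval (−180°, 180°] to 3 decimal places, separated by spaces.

wrist centre = target − a_3·(cos φ, sin φ) = (-4.1044, 0.1387)
cos θ_2 = (16.8651−8²−6²)/(2·8·6) = -0.8660; θ_2 = 149.9958° (elbow-up)
β = atan2(0.1387,-4.1044) = 178.0650°; ψ = atan2(3.0004,2.8041) = 46.9371°
θ_1 = β − ψ = 131.1279°
θ_3 = φ − θ_1 − θ_2 = 153.8763° (wrapped to (-180°,180°])

131.128 149.996 153.876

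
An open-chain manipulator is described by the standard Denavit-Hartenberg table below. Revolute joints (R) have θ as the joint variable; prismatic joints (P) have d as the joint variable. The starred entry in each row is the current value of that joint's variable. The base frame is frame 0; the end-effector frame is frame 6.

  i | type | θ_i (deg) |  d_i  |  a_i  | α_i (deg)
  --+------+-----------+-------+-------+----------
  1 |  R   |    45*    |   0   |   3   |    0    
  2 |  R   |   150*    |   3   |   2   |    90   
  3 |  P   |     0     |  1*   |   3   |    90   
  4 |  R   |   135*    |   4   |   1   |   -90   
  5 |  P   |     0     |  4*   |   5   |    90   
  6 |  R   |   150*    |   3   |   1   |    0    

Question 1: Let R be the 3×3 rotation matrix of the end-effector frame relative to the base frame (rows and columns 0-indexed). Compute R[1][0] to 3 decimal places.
-1.000

End-effector x-axis (col 0 of R) = (0.0000,-1.0000,-0.0000)
R[1][0] = -1.0000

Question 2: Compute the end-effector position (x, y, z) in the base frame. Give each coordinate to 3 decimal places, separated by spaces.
3.497 3.989 -4.000

after link 1: o_1 = (2.1213, 2.1213, 0.0000)
after link 2: o_2 = (0.1895, 1.6037, 3.0000)
after link 3: o_3 = (-2.9671, 1.7932, 3.0000)
after link 4: o_4 = (-2.4671, 2.6592, -1.0000)
after link 5: o_5 = (3.4970, 4.9893, -1.0000)
after link 6: o_6 = (3.4970, 3.9893, -4.0000)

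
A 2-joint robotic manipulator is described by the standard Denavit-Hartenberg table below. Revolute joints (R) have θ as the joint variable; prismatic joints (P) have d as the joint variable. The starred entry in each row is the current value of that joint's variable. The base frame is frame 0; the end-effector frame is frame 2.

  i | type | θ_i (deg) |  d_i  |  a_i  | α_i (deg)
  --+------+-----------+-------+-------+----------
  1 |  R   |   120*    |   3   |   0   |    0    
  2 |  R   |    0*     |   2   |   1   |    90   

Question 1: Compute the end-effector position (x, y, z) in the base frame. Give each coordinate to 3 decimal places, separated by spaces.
-0.500 0.866 5.000

after link 1: o_1 = (0.0000, 0.0000, 3.0000)
after link 2: o_2 = (-0.5000, 0.8660, 5.0000)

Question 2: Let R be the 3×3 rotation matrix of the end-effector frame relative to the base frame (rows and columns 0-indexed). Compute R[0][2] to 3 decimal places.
End-effector z-axis (col 2 of R) = (0.8660,0.5000,0.0000)
R[0][2] = 0.8660

0.866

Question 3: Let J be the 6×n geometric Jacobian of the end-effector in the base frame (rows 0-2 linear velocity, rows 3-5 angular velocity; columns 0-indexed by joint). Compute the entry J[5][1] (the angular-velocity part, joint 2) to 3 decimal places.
1.000

axis z_1 = (0.0000,0.0000,1.0000); lever o_n−o_1 = (-0.5000,0.8660,2.0000)
cross product → J_v[:, 1] = (-0.8660,-0.5000,0.0000)
J_ω[:, 1] = z_1
entry J[5][1] = 1.0000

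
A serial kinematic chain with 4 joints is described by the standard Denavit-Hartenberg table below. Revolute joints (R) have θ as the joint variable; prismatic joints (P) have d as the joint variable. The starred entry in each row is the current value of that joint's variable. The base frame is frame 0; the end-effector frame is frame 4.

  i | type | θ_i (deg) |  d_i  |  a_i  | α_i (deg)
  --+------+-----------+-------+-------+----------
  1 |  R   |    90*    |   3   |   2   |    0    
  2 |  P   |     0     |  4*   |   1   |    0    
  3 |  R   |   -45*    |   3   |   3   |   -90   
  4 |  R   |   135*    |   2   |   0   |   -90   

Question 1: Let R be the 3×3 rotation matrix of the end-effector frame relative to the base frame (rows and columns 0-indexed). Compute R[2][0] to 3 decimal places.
End-effector x-axis (col 0 of R) = (-0.5000,-0.5000,-0.7071)
R[2][0] = -0.7071

-0.707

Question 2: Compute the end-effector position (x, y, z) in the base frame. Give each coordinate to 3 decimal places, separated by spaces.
after link 1: o_1 = (0.0000, 2.0000, 3.0000)
after link 2: o_2 = (0.0000, 3.0000, 7.0000)
after link 3: o_3 = (2.1213, 5.1213, 10.0000)
after link 4: o_4 = (0.7071, 6.5355, 10.0000)

0.707 6.536 10.000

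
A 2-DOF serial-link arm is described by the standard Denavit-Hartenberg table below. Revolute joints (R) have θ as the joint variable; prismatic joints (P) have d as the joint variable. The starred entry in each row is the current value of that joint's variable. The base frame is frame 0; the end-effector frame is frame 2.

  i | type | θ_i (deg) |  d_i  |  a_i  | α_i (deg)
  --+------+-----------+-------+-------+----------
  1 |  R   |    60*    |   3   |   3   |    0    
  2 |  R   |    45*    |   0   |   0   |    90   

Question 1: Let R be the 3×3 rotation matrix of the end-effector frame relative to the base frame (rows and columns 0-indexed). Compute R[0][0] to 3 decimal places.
End-effector x-axis (col 0 of R) = (-0.2588,0.9659,0.0000)
R[0][0] = -0.2588

-0.259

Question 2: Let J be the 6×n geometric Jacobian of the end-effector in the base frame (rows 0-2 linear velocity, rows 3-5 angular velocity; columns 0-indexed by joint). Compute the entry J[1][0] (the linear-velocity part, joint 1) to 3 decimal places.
1.500

axis z_0 = ẑ; lever o_n−o_0 = (1.5000,2.5981,3.0000)
cross product → J_v[:, 0] = (-2.5981,1.5000,0.0000)
J_ω[:, 0] = z_0
entry J[1][0] = 1.5000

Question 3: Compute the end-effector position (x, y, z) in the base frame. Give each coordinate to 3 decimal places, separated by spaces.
1.500 2.598 3.000

after link 1: o_1 = (1.5000, 2.5981, 3.0000)
after link 2: o_2 = (1.5000, 2.5981, 3.0000)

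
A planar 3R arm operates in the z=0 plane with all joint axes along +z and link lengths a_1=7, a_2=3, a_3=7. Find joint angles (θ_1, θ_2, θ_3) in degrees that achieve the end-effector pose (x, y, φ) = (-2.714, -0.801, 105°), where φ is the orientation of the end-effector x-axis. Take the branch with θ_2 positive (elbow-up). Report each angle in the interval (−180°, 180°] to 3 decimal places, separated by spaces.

-120.001 89.993 135.008

wrist centre = target − a_3·(cos φ, sin φ) = (-0.9023, -7.5625)
cos θ_2 = (58.0052−7²−3²)/(2·7·3) = 0.0001; θ_2 = 89.9929° (elbow-up)
β = atan2(-7.5625,-0.9023) = -96.8037°; ψ = atan2(3.0000,7.0004) = 23.1975°
θ_1 = β − ψ = -120.0012°
θ_3 = φ − θ_1 − θ_2 = 135.0083° (wrapped to (-180°,180°])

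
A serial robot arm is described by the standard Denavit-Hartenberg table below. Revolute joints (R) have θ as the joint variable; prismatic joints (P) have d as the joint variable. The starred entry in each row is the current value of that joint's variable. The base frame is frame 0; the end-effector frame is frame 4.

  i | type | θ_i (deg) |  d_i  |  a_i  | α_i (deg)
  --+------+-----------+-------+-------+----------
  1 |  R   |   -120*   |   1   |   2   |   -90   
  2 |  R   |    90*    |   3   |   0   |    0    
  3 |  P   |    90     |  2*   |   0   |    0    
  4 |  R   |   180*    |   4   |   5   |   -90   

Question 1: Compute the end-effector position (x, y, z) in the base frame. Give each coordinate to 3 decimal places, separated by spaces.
4.294 -10.562 1.000

after link 1: o_1 = (-1.0000, -1.7321, 1.0000)
after link 2: o_2 = (1.5981, -3.2321, 1.0000)
after link 3: o_3 = (3.3301, -4.2321, 1.0000)
after link 4: o_4 = (4.2942, -10.5622, 1.0000)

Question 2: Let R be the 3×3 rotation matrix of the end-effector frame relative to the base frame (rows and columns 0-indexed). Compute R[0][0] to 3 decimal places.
End-effector x-axis (col 0 of R) = (-0.5000,-0.8660,0.0000)
R[0][0] = -0.5000

-0.500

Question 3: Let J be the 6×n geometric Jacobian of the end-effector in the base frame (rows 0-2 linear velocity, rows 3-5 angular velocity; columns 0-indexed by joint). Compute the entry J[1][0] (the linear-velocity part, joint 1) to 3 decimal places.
axis z_0 = ẑ; lever o_n−o_0 = (4.2942,-10.5622,1.0000)
cross product → J_v[:, 0] = (10.5622,4.2942,-0.0000)
J_ω[:, 0] = z_0
entry J[1][0] = 4.2942

4.294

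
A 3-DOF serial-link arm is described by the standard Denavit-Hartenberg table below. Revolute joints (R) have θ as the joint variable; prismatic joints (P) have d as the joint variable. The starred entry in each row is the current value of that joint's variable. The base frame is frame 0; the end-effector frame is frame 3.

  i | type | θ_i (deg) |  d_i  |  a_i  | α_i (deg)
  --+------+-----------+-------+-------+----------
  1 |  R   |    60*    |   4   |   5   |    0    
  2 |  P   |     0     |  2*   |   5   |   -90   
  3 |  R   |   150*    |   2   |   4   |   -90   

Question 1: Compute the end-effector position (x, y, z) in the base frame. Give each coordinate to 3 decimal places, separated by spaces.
1.536 6.660 4.000

after link 1: o_1 = (2.5000, 4.3301, 4.0000)
after link 2: o_2 = (5.0000, 8.6603, 6.0000)
after link 3: o_3 = (1.5359, 6.6603, 4.0000)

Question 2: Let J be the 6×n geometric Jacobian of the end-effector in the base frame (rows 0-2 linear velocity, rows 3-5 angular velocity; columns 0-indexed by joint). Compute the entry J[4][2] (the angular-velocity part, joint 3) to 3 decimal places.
axis z_2 = (-0.8660,0.5000,0.0000); lever o_n−o_2 = (-3.4641,-2.0000,-2.0000)
cross product → J_v[:, 2] = (-1.0000,-1.7321,3.4641)
J_ω[:, 2] = z_2
entry J[4][2] = 0.5000

0.500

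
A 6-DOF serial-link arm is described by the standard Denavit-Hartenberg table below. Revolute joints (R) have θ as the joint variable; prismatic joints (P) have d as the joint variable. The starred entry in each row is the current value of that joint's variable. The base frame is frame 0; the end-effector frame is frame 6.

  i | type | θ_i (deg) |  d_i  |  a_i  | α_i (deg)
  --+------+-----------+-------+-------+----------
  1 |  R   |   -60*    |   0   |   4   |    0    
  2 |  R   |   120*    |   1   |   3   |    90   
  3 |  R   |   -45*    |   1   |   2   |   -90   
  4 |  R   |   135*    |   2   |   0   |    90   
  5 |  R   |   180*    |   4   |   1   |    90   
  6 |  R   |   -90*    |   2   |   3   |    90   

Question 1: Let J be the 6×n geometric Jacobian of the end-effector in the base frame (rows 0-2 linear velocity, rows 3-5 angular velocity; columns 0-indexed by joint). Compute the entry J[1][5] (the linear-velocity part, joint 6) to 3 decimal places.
0.238

axis z_5 = (0.3536,0.6124,0.7071); lever o_n−o_5 = (1.7942,-1.1350,2.9142)
cross product → J_v[:, 5] = (2.5871,0.2384,-1.5000)
J_ω[:, 5] = z_5
entry J[1][5] = 0.2384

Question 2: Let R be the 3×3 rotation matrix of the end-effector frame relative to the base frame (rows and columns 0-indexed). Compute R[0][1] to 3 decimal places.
End-effector y-axis (col 1 of R) = (0.3536,0.6124,0.7071)
R[0][1] = 0.3536

0.354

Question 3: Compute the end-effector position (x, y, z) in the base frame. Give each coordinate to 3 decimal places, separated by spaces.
after link 1: o_1 = (2.0000, -3.4641, 0.0000)
after link 2: o_2 = (3.5000, -0.8660, 1.0000)
after link 3: o_3 = (5.0731, -0.1413, -0.4142)
after link 4: o_4 = (5.7802, 1.0835, 1.0000)
after link 5: o_5 = (5.1931, 4.3092, -1.5000)
after link 6: o_6 = (6.9873, 3.1742, 1.4142)

6.987 3.174 1.414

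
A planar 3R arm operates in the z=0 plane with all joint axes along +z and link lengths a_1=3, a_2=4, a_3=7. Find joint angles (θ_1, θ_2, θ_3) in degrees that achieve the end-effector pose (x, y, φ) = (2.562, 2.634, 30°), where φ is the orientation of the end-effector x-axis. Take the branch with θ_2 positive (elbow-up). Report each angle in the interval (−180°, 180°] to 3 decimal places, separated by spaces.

wrist centre = target − a_3·(cos φ, sin φ) = (-3.5002, -0.8660)
cos θ_2 = (13.0012−3²−4²)/(2·3·4) = -0.4999; θ_2 = 119.9967° (elbow-up)
β = atan2(-0.8660,-3.5002) = -166.1032°; ψ = atan2(3.4642,1.0002) = 73.8953°
θ_1 = β − ψ = -239.9985°
θ_3 = φ − θ_1 − θ_2 = 150.0018° (wrapped to (-180°,180°])

120.001 119.997 150.002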